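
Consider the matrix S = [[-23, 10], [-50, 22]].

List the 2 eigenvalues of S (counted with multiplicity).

-3, 2

det(S - lambda·I) = (-23 - lambda)(22 - lambda) - (10)·(-50) = lambda^2 + lambda - 6.
This factors as (lambda + 3)·(lambda - 2) = 0.
Eigenvalues: -3, 2.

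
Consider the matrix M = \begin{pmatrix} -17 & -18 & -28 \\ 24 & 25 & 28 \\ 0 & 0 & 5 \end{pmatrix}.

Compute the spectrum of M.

1, 5, 7

Compute the characteristic polynomial p(λ) = det(λI - M).
Cofactor expansion gives p(λ) = λ^3 - 13λ^2 + 47λ - 35.
Try λ = 5: p(5) = 0, so 5 is a root.
Factor out (λ - 5): p(λ) = (λ - 5)·(λ^2 - 8λ + 7).
The quadratic factors as (λ - 1)·(λ - 7).
Eigenvalues: 1, 5, 7.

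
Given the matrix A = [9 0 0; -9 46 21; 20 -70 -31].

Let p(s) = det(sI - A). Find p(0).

p(0) = det(0·I − A) = det(−A) = (−1)^3·det(A).
det(A) = 396, so p(0) = -396.

-396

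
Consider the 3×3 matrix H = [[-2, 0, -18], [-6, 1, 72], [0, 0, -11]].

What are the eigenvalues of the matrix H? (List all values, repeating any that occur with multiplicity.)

-11, -2, 1

The characteristic polynomial is p(μ) = det(μI - H).
Expanding the 3×3 determinant: p(μ) = μ^3 + 12μ^2 + 9μ - 22.
Rational-root test: μ = 1 gives p(1) = 0.
Dividing by (μ - 1) leaves μ^2 + 13μ + 22.
The quadratic factors as (μ + 11)·(μ + 2).
Eigenvalues: -11, -2, 1.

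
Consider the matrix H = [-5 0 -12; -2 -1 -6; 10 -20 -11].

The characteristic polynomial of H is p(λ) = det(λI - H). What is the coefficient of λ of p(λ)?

p(λ) = λ^3 + 17λ^2 + 71λ + 55.
The coefficient of λ is 71.

71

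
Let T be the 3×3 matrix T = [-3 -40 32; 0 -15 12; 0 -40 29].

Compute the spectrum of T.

-3, 5, 9

Compute the characteristic polynomial p(s) = det(sI - T).
Expanding along the first row, p(s) = s^3 - 11s^2 + 3s + 135.
Try s = -3: p(-3) = 0, so -3 is a root.
Factor out (s + 3): p(s) = (s + 3)·(s^2 - 14s + 45).
The quadratic factors as (s - 5)·(s - 9).
Eigenvalues: -3, 5, 9.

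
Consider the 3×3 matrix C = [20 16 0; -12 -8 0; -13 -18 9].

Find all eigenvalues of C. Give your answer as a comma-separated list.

Set up det(rI - C) = 0.
Expanding along the first row, p(r) = r^3 - 21r^2 + 140r - 288.
Since p(8) = 0, r = 8 is a root.
Factor out (r - 8): p(r) = (r - 8)·(r^2 - 13r + 36).
The quadratic factors as (r - 4)·(r - 9).
Eigenvalues: 4, 8, 9.

4, 8, 9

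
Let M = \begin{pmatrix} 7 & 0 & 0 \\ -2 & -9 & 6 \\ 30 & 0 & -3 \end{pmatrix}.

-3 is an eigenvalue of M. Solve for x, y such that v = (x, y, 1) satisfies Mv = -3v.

We need (M + 3I)v = 0.
M + 3I = [[10, 0, 0], [-2, -6, 6], [30, 0, 0]].
Row 1: (10)·x + (0)·y + (0)·1 = 0
Row 2: (-2)·x + (-6)·y + (6)·1 = 0
Row 3: (30)·x + (0)·y + (0)·1 = 0
Solving gives x = 0, y = 1.
Check: M·(0, 1, 1) = (0, -3, -3) = -3·(0, 1, 1).

0, 1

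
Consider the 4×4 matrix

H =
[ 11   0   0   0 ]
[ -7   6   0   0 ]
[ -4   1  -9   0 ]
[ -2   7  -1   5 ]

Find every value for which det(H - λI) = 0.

-9, 5, 6, 11

H is lower triangular, so its eigenvalues are the diagonal entries.
Diagonal: 11, 6, -9, 5.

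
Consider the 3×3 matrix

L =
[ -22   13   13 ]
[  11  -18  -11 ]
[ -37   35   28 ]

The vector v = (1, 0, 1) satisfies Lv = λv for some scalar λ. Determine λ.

-9

Compute Lv: L·(1, 0, 1) = (-9, 0, -9).
Since Lv = λv, compare component 1: -9 = λ·1, so λ = -9.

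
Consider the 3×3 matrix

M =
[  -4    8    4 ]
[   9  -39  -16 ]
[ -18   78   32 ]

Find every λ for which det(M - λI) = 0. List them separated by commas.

Compute the characteristic polynomial p(μ) = det(μI - M).
Expanding the 3×3 determinant: p(μ) = μ^3 + 11μ^2 + 28μ.
Since p(0) = 0, μ = 0 is a root.
Factor out μ: p(μ) = μ·(μ^2 + 11μ + 28).
The quadratic factors as (μ + 7)·(μ + 4).
Eigenvalues: -7, -4, 0.

-7, -4, 0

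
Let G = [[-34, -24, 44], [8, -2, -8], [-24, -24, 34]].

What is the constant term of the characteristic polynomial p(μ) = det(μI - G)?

p(0) = det(0·I − G) = det(−G) = (−1)^3·det(G).
det(G) = 200, so p(0) = -200.

-200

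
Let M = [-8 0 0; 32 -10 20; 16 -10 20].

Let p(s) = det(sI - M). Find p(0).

p(0) = det(0·I − M) = det(−M) = (−1)^3·det(M).
det(M) = 0, so p(0) = 0.

0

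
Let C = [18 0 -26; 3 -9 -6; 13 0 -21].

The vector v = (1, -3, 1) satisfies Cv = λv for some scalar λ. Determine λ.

Compute Cv: C·(1, -3, 1) = (-8, 24, -8).
Since Cv = λv, compare component 1: -8 = λ·1, so λ = -8.

-8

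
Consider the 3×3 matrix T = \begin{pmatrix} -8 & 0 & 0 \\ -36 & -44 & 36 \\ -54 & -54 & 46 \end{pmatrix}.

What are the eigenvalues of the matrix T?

The characteristic polynomial is p(s) = det(sI - T).
Cofactor expansion gives p(s) = s^3 + 6s^2 - 96s - 640.
Try s = 10: p(10) = 0, so 10 is a root.
Factor out (s - 10): p(s) = (s - 10)·(s^2 + 16s + 64).
The quadratic factor is (s + 8)^2.
Eigenvalues: -8, -8, 10.

-8, -8, 10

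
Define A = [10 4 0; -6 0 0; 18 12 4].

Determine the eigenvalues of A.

4, 4, 6

Set up det(tI - A) = 0.
Expanding the 3×3 determinant: p(t) = t^3 - 14t^2 + 64t - 96.
Rational-root test: t = 4 gives p(4) = 0.
Factor out (t - 4): p(t) = (t - 4)·(t^2 - 10t + 24).
The quadratic factors as (t - 4)·(t - 6).
Eigenvalues: 4, 4, 6.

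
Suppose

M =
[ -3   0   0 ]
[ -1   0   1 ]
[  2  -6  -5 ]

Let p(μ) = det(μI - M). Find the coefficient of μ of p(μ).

p(μ) = μ^3 + 8μ^2 + 21μ + 18.
The coefficient of μ is 21.

21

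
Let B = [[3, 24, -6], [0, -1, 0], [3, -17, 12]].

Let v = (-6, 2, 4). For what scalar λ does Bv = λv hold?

Compute Bv: B·(-6, 2, 4) = (6, -2, -4).
Since Bv = λv, compare component 1: 6 = λ·-6, so λ = -1.

-1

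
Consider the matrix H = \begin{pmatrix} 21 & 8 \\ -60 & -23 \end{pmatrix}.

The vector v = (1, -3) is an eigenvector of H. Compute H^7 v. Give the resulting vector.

First find the eigenvalue: Hv = (-3, 9) = -3·(1, -3), so λ = -3.
Then H^7 v = λ^7·v = (-3)^7·(1, -3) = -2187·(1, -3) = (-2187, 6561).

(-2187, 6561)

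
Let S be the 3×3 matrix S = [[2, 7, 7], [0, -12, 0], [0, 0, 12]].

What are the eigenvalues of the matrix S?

S is upper triangular, so its eigenvalues are the diagonal entries.
Diagonal: 2, -12, 12.

-12, 2, 12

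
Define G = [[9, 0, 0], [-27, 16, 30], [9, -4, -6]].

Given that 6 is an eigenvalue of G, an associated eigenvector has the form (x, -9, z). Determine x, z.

We need (G - 6I)v = 0.
G - 6I = [[3, 0, 0], [-27, 10, 30], [9, -4, -12]].
Row 1: (3)·x + (0)·-9 + (0)·z = 0
Row 2: (-27)·x + (10)·-9 + (30)·z = 0
Row 3: (9)·x + (-4)·-9 + (-12)·z = 0
Solving gives x = 0, z = 3.
Check: G·(0, -9, 3) = (0, -54, 18) = 6·(0, -9, 3).

0, 3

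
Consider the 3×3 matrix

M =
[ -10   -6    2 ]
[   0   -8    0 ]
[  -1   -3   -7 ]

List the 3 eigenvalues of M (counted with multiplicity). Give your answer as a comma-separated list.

Compute the characteristic polynomial p(r) = det(rI - M).
Expanding the 3×3 determinant: p(r) = r^3 + 25r^2 + 208r + 576.
Rational-root test: r = -8 gives p(-8) = 0.
Factor out (r + 8): p(r) = (r + 8)·(r^2 + 17r + 72).
The quadratic factors as (r + 9)·(r + 8).
Eigenvalues: -9, -8, -8.

-9, -8, -8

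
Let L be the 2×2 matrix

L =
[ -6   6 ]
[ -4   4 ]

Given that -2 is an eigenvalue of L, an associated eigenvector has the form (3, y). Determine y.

2

We need (L + 2I)v = 0.
L + 2I = [[-4, 6], [-4, 6]].
Row 1: (-4)·3 + (6)·y = 0
Row 2: (-4)·3 + (6)·y = 0
Solving gives y = 2.
Check: L·(3, 2) = (-6, -4) = -2·(3, 2).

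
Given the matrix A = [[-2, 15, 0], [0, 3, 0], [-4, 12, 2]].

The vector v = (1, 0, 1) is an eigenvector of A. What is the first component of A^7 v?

First find the eigenvalue: Av = (-2, 0, -2) = -2·(1, 0, 1), so λ = -2.
Then A^7 v = λ^7·v = (-2)^7·(1, 0, 1) = -128·(1, 0, 1) = (-128, 0, -128).

-128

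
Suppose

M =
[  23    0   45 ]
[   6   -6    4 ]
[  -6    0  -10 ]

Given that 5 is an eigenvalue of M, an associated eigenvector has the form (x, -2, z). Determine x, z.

We need (M - 5I)v = 0.
M - 5I = [[18, 0, 45], [6, -11, 4], [-6, 0, -15]].
Row 1: (18)·x + (0)·-2 + (45)·z = 0
Row 2: (6)·x + (-11)·-2 + (4)·z = 0
Row 3: (-6)·x + (0)·-2 + (-15)·z = 0
Solving gives x = -5, z = 2.
Check: M·(-5, -2, 2) = (-25, -10, 10) = 5·(-5, -2, 2).

-5, 2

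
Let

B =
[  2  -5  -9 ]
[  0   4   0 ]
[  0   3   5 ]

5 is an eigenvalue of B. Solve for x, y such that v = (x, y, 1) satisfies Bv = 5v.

-3, 0

We need (B - 5I)v = 0.
B - 5I = [[-3, -5, -9], [0, -1, 0], [0, 3, 0]].
Row 1: (-3)·x + (-5)·y + (-9)·1 = 0
Row 2: (0)·x + (-1)·y + (0)·1 = 0
Row 3: (0)·x + (3)·y + (0)·1 = 0
Solving gives x = -3, y = 0.
Check: B·(-3, 0, 1) = (-15, 0, 5) = 5·(-3, 0, 1).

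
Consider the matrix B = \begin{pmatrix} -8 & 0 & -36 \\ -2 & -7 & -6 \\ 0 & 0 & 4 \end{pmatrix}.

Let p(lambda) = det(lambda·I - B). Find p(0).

-224

p(0) = det(0·I − B) = det(−B) = (−1)^3·det(B).
det(B) = 224, so p(0) = -224.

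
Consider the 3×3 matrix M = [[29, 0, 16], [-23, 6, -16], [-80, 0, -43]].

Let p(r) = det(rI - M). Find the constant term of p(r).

-198

p(r) = r^3 + 8r^2 - 51r - 198.
The constant term is -198.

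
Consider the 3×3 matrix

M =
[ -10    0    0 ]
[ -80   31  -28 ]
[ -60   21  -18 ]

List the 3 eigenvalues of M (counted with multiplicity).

-10, 3, 10

Set up det(rI - M) = 0.
Cofactor expansion gives p(r) = r^3 - 3r^2 - 100r + 300.
Try r = 10: p(10) = 0, so 10 is a root.
Dividing by (r - 10) leaves r^2 + 7r - 30.
The quadratic factors as (r + 10)·(r - 3).
Eigenvalues: -10, 3, 10.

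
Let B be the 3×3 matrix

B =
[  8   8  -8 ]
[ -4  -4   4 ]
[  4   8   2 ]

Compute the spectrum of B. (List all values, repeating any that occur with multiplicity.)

0, 2, 4

The characteristic polynomial is p(μ) = det(μI - B).
Expanding the 3×3 determinant: p(μ) = μ^3 - 6μ^2 + 8μ.
Rational-root test: μ = 0 gives p(0) = 0.
Dividing by μ leaves μ^2 - 6μ + 8.
The quadratic factors as (μ - 2)·(μ - 4).
Eigenvalues: 0, 2, 4.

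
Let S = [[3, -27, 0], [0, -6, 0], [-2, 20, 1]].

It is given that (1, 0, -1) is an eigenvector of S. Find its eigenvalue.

3

Compute Sv: S·(1, 0, -1) = (3, 0, -3).
Since Sv = λv, compare component 1: 3 = λ·1, so λ = 3.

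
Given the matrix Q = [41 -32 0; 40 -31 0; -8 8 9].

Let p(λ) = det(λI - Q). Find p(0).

-81

p(0) = det(0·I − Q) = det(−Q) = (−1)^3·det(Q).
det(Q) = 81, so p(0) = -81.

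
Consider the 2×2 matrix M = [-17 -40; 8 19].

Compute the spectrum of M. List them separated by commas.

-1, 3

det(M - lambda·I) = (-17 - lambda)(19 - lambda) - (-40)·(8) = lambda^2 - 2·lambda - 3.
This factors as (lambda + 1)·(lambda - 3) = 0.
Eigenvalues: -1, 3.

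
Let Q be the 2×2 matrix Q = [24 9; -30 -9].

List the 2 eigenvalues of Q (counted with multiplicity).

det(Q - lambda·I) = (24 - lambda)(-9 - lambda) - (9)·(-30) = lambda^2 - 15·lambda + 54.
This factors as (lambda - 6)·(lambda - 9) = 0.
Eigenvalues: 6, 9.

6, 9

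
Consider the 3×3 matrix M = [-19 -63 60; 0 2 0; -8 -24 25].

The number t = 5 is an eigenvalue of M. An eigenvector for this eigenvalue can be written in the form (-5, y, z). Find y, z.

0, -2

We need (M - 5I)v = 0.
M - 5I = [[-24, -63, 60], [0, -3, 0], [-8, -24, 20]].
Row 1: (-24)·-5 + (-63)·y + (60)·z = 0
Row 2: (0)·-5 + (-3)·y + (0)·z = 0
Row 3: (-8)·-5 + (-24)·y + (20)·z = 0
Solving gives y = 0, z = -2.
Check: M·(-5, 0, -2) = (-25, 0, -10) = 5·(-5, 0, -2).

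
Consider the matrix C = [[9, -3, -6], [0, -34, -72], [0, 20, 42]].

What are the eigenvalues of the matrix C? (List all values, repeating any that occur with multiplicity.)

Set up det(lambda·I - C) = 0.
Expanding the 3×3 determinant: p(lambda) = lambda^3 - 17·lambda^2 + 84·lambda - 108.
Try lambda = 2: p(2) = 0, so 2 is a root.
Factor out (lambda - 2): p(lambda) = (lambda - 2)·(lambda^2 - 15·lambda + 54).
The quadratic factors as (lambda - 6)·(lambda - 9).
Eigenvalues: 2, 6, 9.

2, 6, 9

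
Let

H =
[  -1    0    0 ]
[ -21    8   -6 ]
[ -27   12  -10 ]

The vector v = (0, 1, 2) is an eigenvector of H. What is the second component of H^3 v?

First find the eigenvalue: Hv = (0, -4, -8) = -4·(0, 1, 2), so λ = -4.
Then H^3 v = λ^3·v = (-4)^3·(0, 1, 2) = -64·(0, 1, 2) = (0, -64, -128).

-64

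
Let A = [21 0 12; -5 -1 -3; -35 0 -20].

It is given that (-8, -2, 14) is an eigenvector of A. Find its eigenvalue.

0

Compute Av: A·(-8, -2, 14) = (0, 0, 0).
Since Av = λv, compare component 1: 0 = λ·-8, so λ = 0.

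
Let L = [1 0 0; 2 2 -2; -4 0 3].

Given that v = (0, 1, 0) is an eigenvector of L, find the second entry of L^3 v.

8

First find the eigenvalue: Lv = (0, 2, 0) = 2·(0, 1, 0), so λ = 2.
Then L^3 v = λ^3·v = 2^3·(0, 1, 0) = 8·(0, 1, 0) = (0, 8, 0).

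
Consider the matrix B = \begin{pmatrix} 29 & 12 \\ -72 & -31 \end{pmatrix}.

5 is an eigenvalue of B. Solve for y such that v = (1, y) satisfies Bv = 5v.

We need (B - 5I)v = 0.
B - 5I = [[24, 12], [-72, -36]].
Row 1: (24)·1 + (12)·y = 0
Row 2: (-72)·1 + (-36)·y = 0
Solving gives y = -2.
Check: B·(1, -2) = (5, -10) = 5·(1, -2).

-2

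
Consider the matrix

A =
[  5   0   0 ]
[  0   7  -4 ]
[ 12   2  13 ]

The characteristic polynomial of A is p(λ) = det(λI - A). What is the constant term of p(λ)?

p(λ) = λ^3 - 25λ^2 + 199λ - 495.
The constant term is -495.

-495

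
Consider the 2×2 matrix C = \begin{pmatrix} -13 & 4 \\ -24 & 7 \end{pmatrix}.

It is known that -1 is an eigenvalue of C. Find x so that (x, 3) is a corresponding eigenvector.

1

We need (C + 1I)v = 0.
C + 1I = [[-12, 4], [-24, 8]].
Row 1: (-12)·x + (4)·3 = 0
Row 2: (-24)·x + (8)·3 = 0
Solving gives x = 1.
Check: C·(1, 3) = (-1, -3) = -1·(1, 3).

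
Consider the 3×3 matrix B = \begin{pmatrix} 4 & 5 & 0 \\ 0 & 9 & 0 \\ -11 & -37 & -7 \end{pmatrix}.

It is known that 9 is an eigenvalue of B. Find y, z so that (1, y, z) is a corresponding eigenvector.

We need (B - 9I)v = 0.
B - 9I = [[-5, 5, 0], [0, 0, 0], [-11, -37, -16]].
Row 1: (-5)·1 + (5)·y + (0)·z = 0
Row 2: (0)·1 + (0)·y + (0)·z = 0
Row 3: (-11)·1 + (-37)·y + (-16)·z = 0
Solving gives y = 1, z = -3.
Check: B·(1, 1, -3) = (9, 9, -27) = 9·(1, 1, -3).

1, -3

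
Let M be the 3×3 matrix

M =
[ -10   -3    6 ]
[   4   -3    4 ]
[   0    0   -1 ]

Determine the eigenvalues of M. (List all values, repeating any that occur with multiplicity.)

Set up det(μI - M) = 0.
Expanding the 3×3 determinant: p(μ) = μ^3 + 14μ^2 + 55μ + 42.
Try μ = -7: p(-7) = 0, so -7 is a root.
Factor out (μ + 7): p(μ) = (μ + 7)·(μ^2 + 7μ + 6).
The quadratic factors as (μ + 6)·(μ + 1).
Eigenvalues: -7, -6, -1.

-7, -6, -1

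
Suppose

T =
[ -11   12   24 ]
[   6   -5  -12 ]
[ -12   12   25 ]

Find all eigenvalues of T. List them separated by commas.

Compute the characteristic polynomial p(μ) = det(μI - T).
Cofactor expansion gives p(μ) = μ^3 - 9μ^2 + 15μ - 7.
Try μ = 1: p(1) = 0, so 1 is a root.
Dividing by (μ - 1) leaves μ^2 - 8μ + 7.
The quadratic factors as (μ - 1)·(μ - 7).
Eigenvalues: 1, 1, 7.

1, 1, 7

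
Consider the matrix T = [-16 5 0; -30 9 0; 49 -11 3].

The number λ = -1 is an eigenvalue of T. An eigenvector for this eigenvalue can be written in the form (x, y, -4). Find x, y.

1, 3

We need (T + 1I)v = 0.
T + 1I = [[-15, 5, 0], [-30, 10, 0], [49, -11, 4]].
Row 1: (-15)·x + (5)·y + (0)·-4 = 0
Row 2: (-30)·x + (10)·y + (0)·-4 = 0
Row 3: (49)·x + (-11)·y + (4)·-4 = 0
Solving gives x = 1, y = 3.
Check: T·(1, 3, -4) = (-1, -3, 4) = -1·(1, 3, -4).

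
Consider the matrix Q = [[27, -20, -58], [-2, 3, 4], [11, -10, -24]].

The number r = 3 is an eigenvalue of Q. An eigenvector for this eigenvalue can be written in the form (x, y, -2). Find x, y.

-4, 1

We need (Q - 3I)v = 0.
Q - 3I = [[24, -20, -58], [-2, 0, 4], [11, -10, -27]].
Row 1: (24)·x + (-20)·y + (-58)·-2 = 0
Row 2: (-2)·x + (0)·y + (4)·-2 = 0
Row 3: (11)·x + (-10)·y + (-27)·-2 = 0
Solving gives x = -4, y = 1.
Check: Q·(-4, 1, -2) = (-12, 3, -6) = 3·(-4, 1, -2).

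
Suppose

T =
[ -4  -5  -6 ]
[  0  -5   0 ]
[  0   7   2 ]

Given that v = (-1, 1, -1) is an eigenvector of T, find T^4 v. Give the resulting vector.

(-625, 625, -625)

First find the eigenvalue: Tv = (5, -5, 5) = -5·(-1, 1, -1), so λ = -5.
Then T^4 v = λ^4·v = (-5)^4·(-1, 1, -1) = 625·(-1, 1, -1) = (-625, 625, -625).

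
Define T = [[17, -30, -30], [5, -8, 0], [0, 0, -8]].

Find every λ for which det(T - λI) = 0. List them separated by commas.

-8, 2, 7

Set up det(λI - T) = 0.
Cofactor expansion gives p(λ) = λ^3 - λ^2 - 58λ + 112.
Rational-root test: λ = 2 gives p(2) = 0.
Factor out (λ - 2): p(λ) = (λ - 2)·(λ^2 + λ - 56).
The quadratic factors as (λ + 8)·(λ - 7).
Eigenvalues: -8, 2, 7.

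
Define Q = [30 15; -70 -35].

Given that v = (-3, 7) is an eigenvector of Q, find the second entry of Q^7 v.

First find the eigenvalue: Qv = (15, -35) = -5·(-3, 7), so λ = -5.
Then Q^7 v = λ^7·v = (-5)^7·(-3, 7) = -78125·(-3, 7) = (234375, -546875).

-546875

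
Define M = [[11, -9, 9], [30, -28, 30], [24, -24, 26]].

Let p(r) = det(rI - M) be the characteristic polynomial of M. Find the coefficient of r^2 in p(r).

-9

The coefficient of r^2 of det(rI - M) is −trace(M).
trace(M) = (11) + (-28) + (26) = 9, so the coefficient is -9.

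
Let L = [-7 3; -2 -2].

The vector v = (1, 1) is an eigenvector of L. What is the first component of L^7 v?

-16384

First find the eigenvalue: Lv = (-4, -4) = -4·(1, 1), so λ = -4.
Then L^7 v = λ^7·v = (-4)^7·(1, 1) = -16384·(1, 1) = (-16384, -16384).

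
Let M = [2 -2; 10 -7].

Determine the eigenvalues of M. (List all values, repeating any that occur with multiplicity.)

det(M - λI) = (2 - λ)(-7 - λ) - (-2)·(10) = λ^2 + 5λ + 6.
This factors as (λ + 3)·(λ + 2) = 0.
Eigenvalues: -3, -2.

-3, -2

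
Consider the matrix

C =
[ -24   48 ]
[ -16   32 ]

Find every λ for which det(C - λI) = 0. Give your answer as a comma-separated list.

0, 8

det(C - sI) = (-24 - s)(32 - s) - (48)·(-16) = s^2 - 8s.
This factors as s·(s - 8) = 0.
Eigenvalues: 0, 8.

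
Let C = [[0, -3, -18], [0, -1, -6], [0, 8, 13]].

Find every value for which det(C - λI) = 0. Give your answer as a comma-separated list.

The characteristic polynomial is p(lambda) = det(lambda·I - C).
Expanding along the first row, p(lambda) = lambda^3 - 12·lambda^2 + 35·lambda.
Try lambda = 0: p(0) = 0, so 0 is a root.
Dividing by lambda leaves lambda^2 - 12·lambda + 35.
The quadratic factors as (lambda - 5)·(lambda - 7).
Eigenvalues: 0, 5, 7.

0, 5, 7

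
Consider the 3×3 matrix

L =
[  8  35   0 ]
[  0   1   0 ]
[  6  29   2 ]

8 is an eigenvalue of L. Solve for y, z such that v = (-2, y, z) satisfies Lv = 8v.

We need (L - 8I)v = 0.
L - 8I = [[0, 35, 0], [0, -7, 0], [6, 29, -6]].
Row 1: (0)·-2 + (35)·y + (0)·z = 0
Row 2: (0)·-2 + (-7)·y + (0)·z = 0
Row 3: (6)·-2 + (29)·y + (-6)·z = 0
Solving gives y = 0, z = -2.
Check: L·(-2, 0, -2) = (-16, 0, -16) = 8·(-2, 0, -2).

0, -2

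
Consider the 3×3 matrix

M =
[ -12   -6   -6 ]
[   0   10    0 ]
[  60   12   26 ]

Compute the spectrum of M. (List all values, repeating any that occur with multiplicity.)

Set up det(μI - M) = 0.
Cofactor expansion gives p(μ) = μ^3 - 24μ^2 + 188μ - 480.
Try μ = 6: p(6) = 0, so 6 is a root.
Factor out (μ - 6): p(μ) = (μ - 6)·(μ^2 - 18μ + 80).
The quadratic factors as (μ - 8)·(μ - 10).
Eigenvalues: 6, 8, 10.

6, 8, 10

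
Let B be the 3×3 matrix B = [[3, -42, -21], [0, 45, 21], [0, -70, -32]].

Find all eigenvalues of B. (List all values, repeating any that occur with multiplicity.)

Set up det(rI - B) = 0.
Cofactor expansion gives p(r) = r^3 - 16r^2 + 69r - 90.
Try r = 10: p(10) = 0, so 10 is a root.
Factor out (r - 10): p(r) = (r - 10)·(r^2 - 6r + 9).
The quadratic factor is (r - 3)^2.
Eigenvalues: 3, 3, 10.

3, 3, 10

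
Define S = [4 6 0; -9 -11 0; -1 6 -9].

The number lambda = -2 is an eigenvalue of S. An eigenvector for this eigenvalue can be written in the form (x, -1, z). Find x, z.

1, -1

We need (S + 2I)v = 0.
S + 2I = [[6, 6, 0], [-9, -9, 0], [-1, 6, -7]].
Row 1: (6)·x + (6)·-1 + (0)·z = 0
Row 2: (-9)·x + (-9)·-1 + (0)·z = 0
Row 3: (-1)·x + (6)·-1 + (-7)·z = 0
Solving gives x = 1, z = -1.
Check: S·(1, -1, -1) = (-2, 2, 2) = -2·(1, -1, -1).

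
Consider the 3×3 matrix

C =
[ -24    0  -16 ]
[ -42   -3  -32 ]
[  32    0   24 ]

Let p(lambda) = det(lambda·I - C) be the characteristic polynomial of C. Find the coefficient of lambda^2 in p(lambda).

The coefficient of lambda^2 of det(lambda·I - C) is −trace(C).
trace(C) = (-24) + (-3) + (24) = -3, so the coefficient is 3.

3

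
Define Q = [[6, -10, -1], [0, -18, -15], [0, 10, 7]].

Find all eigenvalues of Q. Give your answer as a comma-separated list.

-8, -3, 6

Compute the characteristic polynomial p(t) = det(tI - Q).
Expanding along the first row, p(t) = t^3 + 5t^2 - 42t - 144.
Rational-root test: t = 6 gives p(6) = 0.
Factor out (t - 6): p(t) = (t - 6)·(t^2 + 11t + 24).
The quadratic factors as (t + 8)·(t + 3).
Eigenvalues: -8, -3, 6.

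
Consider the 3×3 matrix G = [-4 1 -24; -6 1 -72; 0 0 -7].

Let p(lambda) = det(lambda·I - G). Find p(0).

14

p(0) = det(0·I − G) = det(−G) = (−1)^3·det(G).
det(G) = -14, so p(0) = 14.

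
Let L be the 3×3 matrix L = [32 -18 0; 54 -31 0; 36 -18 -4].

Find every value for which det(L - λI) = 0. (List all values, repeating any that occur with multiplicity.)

-4, -4, 5

The characteristic polynomial is p(μ) = det(μI - L).
Cofactor expansion gives p(μ) = μ^3 + 3μ^2 - 24μ - 80.
Since p(-4) = 0, μ = -4 is a root.
Dividing by (μ + 4) leaves μ^2 - μ - 20.
The quadratic factors as (μ + 4)·(μ - 5).
Eigenvalues: -4, -4, 5.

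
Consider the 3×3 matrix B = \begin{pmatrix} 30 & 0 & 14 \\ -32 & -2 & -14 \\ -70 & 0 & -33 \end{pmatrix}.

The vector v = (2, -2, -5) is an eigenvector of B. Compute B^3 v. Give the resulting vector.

(-250, 250, 625)

First find the eigenvalue: Bv = (-10, 10, 25) = -5·(2, -2, -5), so λ = -5.
Then B^3 v = λ^3·v = (-5)^3·(2, -2, -5) = -125·(2, -2, -5) = (-250, 250, 625).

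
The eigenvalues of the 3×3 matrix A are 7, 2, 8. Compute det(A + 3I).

If A has eigenvalues 7, 2, 8, then A + 3I has eigenvalues 10, 5, 11.
det(A + 3I) = (10) · (5) · (11) = 550.

550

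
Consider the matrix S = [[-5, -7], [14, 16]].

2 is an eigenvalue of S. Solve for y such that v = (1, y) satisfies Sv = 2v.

-1

We need (S - 2I)v = 0.
S - 2I = [[-7, -7], [14, 14]].
Row 1: (-7)·1 + (-7)·y = 0
Row 2: (14)·1 + (14)·y = 0
Solving gives y = -1.
Check: S·(1, -1) = (2, -2) = 2·(1, -1).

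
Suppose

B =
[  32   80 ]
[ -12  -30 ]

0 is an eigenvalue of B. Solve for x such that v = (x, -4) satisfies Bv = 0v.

10

We need (B)v = 0.
B = [[32, 80], [-12, -30]].
Row 1: (32)·x + (80)·-4 = 0
Row 2: (-12)·x + (-30)·-4 = 0
Solving gives x = 10.
Check: B·(10, -4) = (0, 0) = 0·(10, -4).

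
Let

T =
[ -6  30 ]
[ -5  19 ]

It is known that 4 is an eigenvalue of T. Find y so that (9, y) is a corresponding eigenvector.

3

We need (T - 4I)v = 0.
T - 4I = [[-10, 30], [-5, 15]].
Row 1: (-10)·9 + (30)·y = 0
Row 2: (-5)·9 + (15)·y = 0
Solving gives y = 3.
Check: T·(9, 3) = (36, 12) = 4·(9, 3).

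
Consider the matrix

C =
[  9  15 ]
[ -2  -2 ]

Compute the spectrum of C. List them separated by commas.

det(C - λI) = (9 - λ)(-2 - λ) - (15)·(-2) = λ^2 - 7λ + 12.
This factors as (λ - 3)·(λ - 4) = 0.
Eigenvalues: 3, 4.

3, 4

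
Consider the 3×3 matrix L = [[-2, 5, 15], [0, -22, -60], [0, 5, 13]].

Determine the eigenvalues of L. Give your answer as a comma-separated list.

-7, -2, -2

The characteristic polynomial is p(s) = det(sI - L).
Expanding the 3×3 determinant: p(s) = s^3 + 11s^2 + 32s + 28.
Since p(-2) = 0, s = -2 is a root.
Factor out (s + 2): p(s) = (s + 2)·(s^2 + 9s + 14).
The quadratic factors as (s + 7)·(s + 2).
Eigenvalues: -7, -2, -2.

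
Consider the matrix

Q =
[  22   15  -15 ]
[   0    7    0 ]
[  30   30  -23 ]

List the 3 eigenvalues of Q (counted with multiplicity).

Compute the characteristic polynomial p(t) = det(tI - Q).
Expanding along the first row, p(t) = t^3 - 6t^2 - 63t + 392.
Try t = 7: p(7) = 0, so 7 is a root.
Factor out (t - 7): p(t) = (t - 7)·(t^2 + t - 56).
The quadratic factors as (t + 8)·(t - 7).
Eigenvalues: -8, 7, 7.

-8, 7, 7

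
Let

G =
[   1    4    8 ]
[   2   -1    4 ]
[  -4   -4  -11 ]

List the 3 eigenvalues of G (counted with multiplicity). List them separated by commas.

-5, -3, -3

The characteristic polynomial is p(μ) = det(μI - G).
Expanding the 3×3 determinant: p(μ) = μ^3 + 11μ^2 + 39μ + 45.
Since p(-5) = 0, μ = -5 is a root.
Factor out (μ + 5): p(μ) = (μ + 5)·(μ^2 + 6μ + 9).
The quadratic factor is (μ + 3)^2.
Eigenvalues: -5, -3, -3.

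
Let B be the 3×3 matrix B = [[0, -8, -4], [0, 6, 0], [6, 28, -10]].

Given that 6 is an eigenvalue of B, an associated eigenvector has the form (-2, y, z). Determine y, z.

1, 1

We need (B - 6I)v = 0.
B - 6I = [[-6, -8, -4], [0, 0, 0], [6, 28, -16]].
Row 1: (-6)·-2 + (-8)·y + (-4)·z = 0
Row 2: (0)·-2 + (0)·y + (0)·z = 0
Row 3: (6)·-2 + (28)·y + (-16)·z = 0
Solving gives y = 1, z = 1.
Check: B·(-2, 1, 1) = (-12, 6, 6) = 6·(-2, 1, 1).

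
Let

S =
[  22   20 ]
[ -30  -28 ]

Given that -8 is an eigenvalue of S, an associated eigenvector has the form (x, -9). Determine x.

6

We need (S + 8I)v = 0.
S + 8I = [[30, 20], [-30, -20]].
Row 1: (30)·x + (20)·-9 = 0
Row 2: (-30)·x + (-20)·-9 = 0
Solving gives x = 6.
Check: S·(6, -9) = (-48, 72) = -8·(6, -9).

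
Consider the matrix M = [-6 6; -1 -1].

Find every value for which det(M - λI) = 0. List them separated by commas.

det(M - lambda·I) = (-6 - lambda)(-1 - lambda) - (6)·(-1) = lambda^2 + 7·lambda + 12.
This factors as (lambda + 4)·(lambda + 3) = 0.
Eigenvalues: -4, -3.

-4, -3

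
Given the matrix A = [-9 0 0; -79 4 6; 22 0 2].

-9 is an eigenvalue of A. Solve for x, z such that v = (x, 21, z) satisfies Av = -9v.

We need (A + 9I)v = 0.
A + 9I = [[0, 0, 0], [-79, 13, 6], [22, 0, 11]].
Row 1: (0)·x + (0)·21 + (0)·z = 0
Row 2: (-79)·x + (13)·21 + (6)·z = 0
Row 3: (22)·x + (0)·21 + (11)·z = 0
Solving gives x = 3, z = -6.
Check: A·(3, 21, -6) = (-27, -189, 54) = -9·(3, 21, -6).

3, -6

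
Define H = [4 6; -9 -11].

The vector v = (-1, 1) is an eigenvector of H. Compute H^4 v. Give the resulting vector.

(-16, 16)

First find the eigenvalue: Hv = (2, -2) = -2·(-1, 1), so λ = -2.
Then H^4 v = λ^4·v = (-2)^4·(-1, 1) = 16·(-1, 1) = (-16, 16).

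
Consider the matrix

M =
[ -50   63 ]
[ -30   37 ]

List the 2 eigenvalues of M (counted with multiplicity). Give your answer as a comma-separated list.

det(M - λI) = (-50 - λ)(37 - λ) - (63)·(-30) = λ^2 + 13λ + 40.
This factors as (λ + 8)·(λ + 5) = 0.
Eigenvalues: -8, -5.

-8, -5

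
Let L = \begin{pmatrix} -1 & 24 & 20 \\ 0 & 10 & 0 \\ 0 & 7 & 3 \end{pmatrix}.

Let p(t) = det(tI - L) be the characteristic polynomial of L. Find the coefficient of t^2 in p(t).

-12

The coefficient of t^2 of det(tI - L) is −trace(L).
trace(L) = (-1) + (10) + (3) = 12, so the coefficient is -12.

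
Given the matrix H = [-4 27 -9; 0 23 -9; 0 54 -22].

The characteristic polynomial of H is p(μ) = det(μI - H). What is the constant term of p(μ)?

-80

p(μ) = μ^3 + 3μ^2 - 24μ - 80.
The constant term is -80.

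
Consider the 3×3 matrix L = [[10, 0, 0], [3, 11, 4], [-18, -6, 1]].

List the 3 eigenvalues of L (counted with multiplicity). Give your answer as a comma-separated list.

The characteristic polynomial is p(s) = det(sI - L).
Cofactor expansion gives p(s) = s^3 - 22s^2 + 155s - 350.
Rational-root test: s = 5 gives p(5) = 0.
Factor out (s - 5): p(s) = (s - 5)·(s^2 - 17s + 70).
The quadratic factors as (s - 7)·(s - 10).
Eigenvalues: 5, 7, 10.

5, 7, 10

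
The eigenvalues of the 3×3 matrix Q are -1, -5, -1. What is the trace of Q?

trace(Q) is the sum of the eigenvalues: (-1) + (-5) + (-1) = -7.

-7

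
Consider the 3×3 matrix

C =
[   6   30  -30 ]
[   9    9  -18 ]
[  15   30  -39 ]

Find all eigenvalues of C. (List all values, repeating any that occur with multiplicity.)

-9, -9, -6

The characteristic polynomial is p(r) = det(rI - C).
Expanding the 3×3 determinant: p(r) = r^3 + 24r^2 + 189r + 486.
Since p(-6) = 0, r = -6 is a root.
Factor out (r + 6): p(r) = (r + 6)·(r^2 + 18r + 81).
The quadratic factor is (r + 9)^2.
Eigenvalues: -9, -9, -6.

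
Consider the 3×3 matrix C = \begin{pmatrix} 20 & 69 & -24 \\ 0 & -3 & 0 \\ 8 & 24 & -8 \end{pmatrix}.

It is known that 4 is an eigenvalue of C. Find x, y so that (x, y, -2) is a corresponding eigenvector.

-3, 0

We need (C - 4I)v = 0.
C - 4I = [[16, 69, -24], [0, -7, 0], [8, 24, -12]].
Row 1: (16)·x + (69)·y + (-24)·-2 = 0
Row 2: (0)·x + (-7)·y + (0)·-2 = 0
Row 3: (8)·x + (24)·y + (-12)·-2 = 0
Solving gives x = -3, y = 0.
Check: C·(-3, 0, -2) = (-12, 0, -8) = 4·(-3, 0, -2).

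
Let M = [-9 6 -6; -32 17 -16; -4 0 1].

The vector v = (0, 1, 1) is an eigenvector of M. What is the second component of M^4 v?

First find the eigenvalue: Mv = (0, 1, 1) = 1·(0, 1, 1), so λ = 1.
Then M^4 v = λ^4·v = 1^4·(0, 1, 1) = 1·(0, 1, 1) = (0, 1, 1).

1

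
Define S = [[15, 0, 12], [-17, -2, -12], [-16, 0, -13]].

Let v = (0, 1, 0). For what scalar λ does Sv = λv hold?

-2

Compute Sv: S·(0, 1, 0) = (0, -2, 0).
Since Sv = λv, compare component 2: -2 = λ·1, so λ = -2.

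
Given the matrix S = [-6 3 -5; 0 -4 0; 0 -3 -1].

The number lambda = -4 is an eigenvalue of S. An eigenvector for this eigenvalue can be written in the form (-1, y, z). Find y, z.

We need (S + 4I)v = 0.
S + 4I = [[-2, 3, -5], [0, 0, 0], [0, -3, 3]].
Row 1: (-2)·-1 + (3)·y + (-5)·z = 0
Row 2: (0)·-1 + (0)·y + (0)·z = 0
Row 3: (0)·-1 + (-3)·y + (3)·z = 0
Solving gives y = 1, z = 1.
Check: S·(-1, 1, 1) = (4, -4, -4) = -4·(-1, 1, 1).

1, 1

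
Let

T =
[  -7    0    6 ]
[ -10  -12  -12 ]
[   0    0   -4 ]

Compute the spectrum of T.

-12, -7, -4

Compute the characteristic polynomial p(λ) = det(λI - T).
Expanding the 3×3 determinant: p(λ) = λ^3 + 23λ^2 + 160λ + 336.
Try λ = -7: p(-7) = 0, so -7 is a root.
Dividing by (λ + 7) leaves λ^2 + 16λ + 48.
The quadratic factors as (λ + 12)·(λ + 4).
Eigenvalues: -12, -7, -4.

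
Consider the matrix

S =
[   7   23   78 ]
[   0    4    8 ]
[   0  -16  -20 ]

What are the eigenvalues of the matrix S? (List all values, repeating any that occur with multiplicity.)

The characteristic polynomial is p(λ) = det(λI - S).
Cofactor expansion gives p(λ) = λ^3 + 9λ^2 - 64λ - 336.
Since p(7) = 0, λ = 7 is a root.
Dividing by (λ - 7) leaves λ^2 + 16λ + 48.
The quadratic factors as (λ + 12)·(λ + 4).
Eigenvalues: -12, -4, 7.

-12, -4, 7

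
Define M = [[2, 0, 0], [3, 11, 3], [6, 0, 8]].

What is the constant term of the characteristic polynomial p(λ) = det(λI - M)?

p(0) = det(0·I − M) = det(−M) = (−1)^3·det(M).
det(M) = 176, so p(0) = -176.

-176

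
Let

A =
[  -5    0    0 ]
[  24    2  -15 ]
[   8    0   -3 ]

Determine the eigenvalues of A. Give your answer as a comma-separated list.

-5, -3, 2

Set up det(rI - A) = 0.
Expanding the 3×3 determinant: p(r) = r^3 + 6r^2 - r - 30.
Since p(-5) = 0, r = -5 is a root.
Factor out (r + 5): p(r) = (r + 5)·(r^2 + r - 6).
The quadratic factors as (r + 3)·(r - 2).
Eigenvalues: -5, -3, 2.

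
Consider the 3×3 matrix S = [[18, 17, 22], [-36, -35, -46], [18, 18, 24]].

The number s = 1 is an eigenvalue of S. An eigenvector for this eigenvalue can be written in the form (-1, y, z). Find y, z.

We need (S - 1I)v = 0.
S - 1I = [[17, 17, 22], [-36, -36, -46], [18, 18, 23]].
Row 1: (17)·-1 + (17)·y + (22)·z = 0
Row 2: (-36)·-1 + (-36)·y + (-46)·z = 0
Row 3: (18)·-1 + (18)·y + (23)·z = 0
Solving gives y = 1, z = 0.
Check: S·(-1, 1, 0) = (-1, 1, 0) = 1·(-1, 1, 0).

1, 0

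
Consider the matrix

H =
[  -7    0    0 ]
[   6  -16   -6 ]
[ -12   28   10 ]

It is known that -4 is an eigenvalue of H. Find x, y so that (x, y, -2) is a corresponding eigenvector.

We need (H + 4I)v = 0.
H + 4I = [[-3, 0, 0], [6, -12, -6], [-12, 28, 14]].
Row 1: (-3)·x + (0)·y + (0)·-2 = 0
Row 2: (6)·x + (-12)·y + (-6)·-2 = 0
Row 3: (-12)·x + (28)·y + (14)·-2 = 0
Solving gives x = 0, y = 1.
Check: H·(0, 1, -2) = (0, -4, 8) = -4·(0, 1, -2).

0, 1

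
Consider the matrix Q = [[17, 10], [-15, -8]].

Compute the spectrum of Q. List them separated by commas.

det(Q - μI) = (17 - μ)(-8 - μ) - (10)·(-15) = μ^2 - 9μ + 14.
This factors as (μ - 2)·(μ - 7) = 0.
Eigenvalues: 2, 7.

2, 7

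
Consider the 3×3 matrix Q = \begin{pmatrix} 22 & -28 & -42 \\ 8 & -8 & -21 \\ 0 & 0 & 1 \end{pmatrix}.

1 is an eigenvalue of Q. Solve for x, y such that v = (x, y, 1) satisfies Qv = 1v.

6, 3

We need (Q - 1I)v = 0.
Q - 1I = [[21, -28, -42], [8, -9, -21], [0, 0, 0]].
Row 1: (21)·x + (-28)·y + (-42)·1 = 0
Row 2: (8)·x + (-9)·y + (-21)·1 = 0
Row 3: (0)·x + (0)·y + (0)·1 = 0
Solving gives x = 6, y = 3.
Check: Q·(6, 3, 1) = (6, 3, 1) = 1·(6, 3, 1).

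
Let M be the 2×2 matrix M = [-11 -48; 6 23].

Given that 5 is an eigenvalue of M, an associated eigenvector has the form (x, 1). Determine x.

We need (M - 5I)v = 0.
M - 5I = [[-16, -48], [6, 18]].
Row 1: (-16)·x + (-48)·1 = 0
Row 2: (6)·x + (18)·1 = 0
Solving gives x = -3.
Check: M·(-3, 1) = (-15, 5) = 5·(-3, 1).

-3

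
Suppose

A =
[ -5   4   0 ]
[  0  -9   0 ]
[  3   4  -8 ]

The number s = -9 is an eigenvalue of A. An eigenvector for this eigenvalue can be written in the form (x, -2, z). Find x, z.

We need (A + 9I)v = 0.
A + 9I = [[4, 4, 0], [0, 0, 0], [3, 4, 1]].
Row 1: (4)·x + (4)·-2 + (0)·z = 0
Row 2: (0)·x + (0)·-2 + (0)·z = 0
Row 3: (3)·x + (4)·-2 + (1)·z = 0
Solving gives x = 2, z = 2.
Check: A·(2, -2, 2) = (-18, 18, -18) = -9·(2, -2, 2).

2, 2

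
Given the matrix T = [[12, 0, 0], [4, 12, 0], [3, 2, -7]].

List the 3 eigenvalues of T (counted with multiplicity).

-7, 12, 12

T is lower triangular, so its eigenvalues are the diagonal entries.
Diagonal: 12, 12, -7.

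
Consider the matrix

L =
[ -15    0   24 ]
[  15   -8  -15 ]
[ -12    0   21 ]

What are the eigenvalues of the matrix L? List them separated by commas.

-8, -3, 9

The characteristic polynomial is p(s) = det(sI - L).
Cofactor expansion gives p(s) = s^3 + 2s^2 - 75s - 216.
Try s = -8: p(-8) = 0, so -8 is a root.
Factor out (s + 8): p(s) = (s + 8)·(s^2 - 6s - 27).
The quadratic factors as (s + 3)·(s - 9).
Eigenvalues: -8, -3, 9.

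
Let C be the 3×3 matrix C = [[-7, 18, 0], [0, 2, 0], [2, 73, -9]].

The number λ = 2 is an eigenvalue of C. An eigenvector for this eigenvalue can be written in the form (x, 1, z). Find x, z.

2, 7

We need (C - 2I)v = 0.
C - 2I = [[-9, 18, 0], [0, 0, 0], [2, 73, -11]].
Row 1: (-9)·x + (18)·1 + (0)·z = 0
Row 2: (0)·x + (0)·1 + (0)·z = 0
Row 3: (2)·x + (73)·1 + (-11)·z = 0
Solving gives x = 2, z = 7.
Check: C·(2, 1, 7) = (4, 2, 14) = 2·(2, 1, 7).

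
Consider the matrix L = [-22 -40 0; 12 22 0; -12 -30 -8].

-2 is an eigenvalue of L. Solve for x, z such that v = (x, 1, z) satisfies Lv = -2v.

-2, -1

We need (L + 2I)v = 0.
L + 2I = [[-20, -40, 0], [12, 24, 0], [-12, -30, -6]].
Row 1: (-20)·x + (-40)·1 + (0)·z = 0
Row 2: (12)·x + (24)·1 + (0)·z = 0
Row 3: (-12)·x + (-30)·1 + (-6)·z = 0
Solving gives x = -2, z = -1.
Check: L·(-2, 1, -1) = (4, -2, 2) = -2·(-2, 1, -1).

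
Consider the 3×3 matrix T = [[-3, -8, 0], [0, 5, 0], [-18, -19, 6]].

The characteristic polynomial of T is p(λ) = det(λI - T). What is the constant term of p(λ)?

p(λ) = λ^3 - 8λ^2 - 3λ + 90.
The constant term is 90.

90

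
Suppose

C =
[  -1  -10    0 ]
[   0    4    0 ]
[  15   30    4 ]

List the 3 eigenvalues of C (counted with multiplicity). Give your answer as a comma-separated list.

Compute the characteristic polynomial p(μ) = det(μI - C).
Expanding along the first row, p(μ) = μ^3 - 7μ^2 + 8μ + 16.
Rational-root test: μ = -1 gives p(-1) = 0.
Factor out (μ + 1): p(μ) = (μ + 1)·(μ^2 - 8μ + 16).
The quadratic factor is (μ - 4)^2.
Eigenvalues: -1, 4, 4.

-1, 4, 4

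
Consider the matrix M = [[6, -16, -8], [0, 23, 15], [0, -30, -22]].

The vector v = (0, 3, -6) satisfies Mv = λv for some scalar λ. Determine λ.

-7

Compute Mv: M·(0, 3, -6) = (0, -21, 42).
Since Mv = λv, compare component 2: -21 = λ·3, so λ = -7.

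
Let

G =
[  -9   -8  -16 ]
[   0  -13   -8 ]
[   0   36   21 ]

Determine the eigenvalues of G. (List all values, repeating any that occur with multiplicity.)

The characteristic polynomial is p(lambda) = det(lambda·I - G).
Expanding the 3×3 determinant: p(lambda) = lambda^3 + lambda^2 - 57·lambda + 135.
Try lambda = 5: p(5) = 0, so 5 is a root.
Factor out (lambda - 5): p(lambda) = (lambda - 5)·(lambda^2 + 6·lambda - 27).
The quadratic factors as (lambda + 9)·(lambda - 3).
Eigenvalues: -9, 3, 5.

-9, 3, 5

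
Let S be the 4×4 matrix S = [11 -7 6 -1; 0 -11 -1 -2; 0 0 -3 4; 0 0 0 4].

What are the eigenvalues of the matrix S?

S is upper triangular, so its eigenvalues are the diagonal entries.
Diagonal: 11, -11, -3, 4.

-11, -3, 4, 11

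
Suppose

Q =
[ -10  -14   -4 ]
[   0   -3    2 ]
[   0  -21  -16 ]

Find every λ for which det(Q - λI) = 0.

-10, -10, -9

Set up det(λI - Q) = 0.
Cofactor expansion gives p(λ) = λ^3 + 29λ^2 + 280λ + 900.
Try λ = -9: p(-9) = 0, so -9 is a root.
Dividing by (λ + 9) leaves λ^2 + 20λ + 100.
The quadratic factor is (λ + 10)^2.
Eigenvalues: -10, -10, -9.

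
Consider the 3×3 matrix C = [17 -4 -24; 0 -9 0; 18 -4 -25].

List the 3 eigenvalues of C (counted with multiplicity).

Compute the characteristic polynomial p(lambda) = det(lambda·I - C).
Cofactor expansion gives p(lambda) = lambda^3 + 17·lambda^2 + 79·lambda + 63.
Since p(-1) = 0, lambda = -1 is a root.
Factor out (lambda + 1): p(lambda) = (lambda + 1)·(lambda^2 + 16·lambda + 63).
The quadratic factors as (lambda + 9)·(lambda + 7).
Eigenvalues: -9, -7, -1.

-9, -7, -1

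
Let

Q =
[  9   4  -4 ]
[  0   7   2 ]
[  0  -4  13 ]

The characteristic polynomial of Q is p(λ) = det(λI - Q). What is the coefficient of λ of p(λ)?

279

p(λ) = λ^3 - 29λ^2 + 279λ - 891.
The coefficient of λ is 279.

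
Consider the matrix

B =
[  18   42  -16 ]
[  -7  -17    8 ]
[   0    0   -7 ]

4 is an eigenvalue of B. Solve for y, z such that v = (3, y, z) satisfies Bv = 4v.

We need (B - 4I)v = 0.
B - 4I = [[14, 42, -16], [-7, -21, 8], [0, 0, -11]].
Row 1: (14)·3 + (42)·y + (-16)·z = 0
Row 2: (-7)·3 + (-21)·y + (8)·z = 0
Row 3: (0)·3 + (0)·y + (-11)·z = 0
Solving gives y = -1, z = 0.
Check: B·(3, -1, 0) = (12, -4, 0) = 4·(3, -1, 0).

-1, 0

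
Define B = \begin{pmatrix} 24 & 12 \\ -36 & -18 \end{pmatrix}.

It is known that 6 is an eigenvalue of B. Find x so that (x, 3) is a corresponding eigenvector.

We need (B - 6I)v = 0.
B - 6I = [[18, 12], [-36, -24]].
Row 1: (18)·x + (12)·3 = 0
Row 2: (-36)·x + (-24)·3 = 0
Solving gives x = -2.
Check: B·(-2, 3) = (-12, 18) = 6·(-2, 3).

-2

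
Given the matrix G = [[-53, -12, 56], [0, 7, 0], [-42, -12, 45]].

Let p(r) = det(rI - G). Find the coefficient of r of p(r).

p(r) = r^3 + r^2 - 89r + 231.
The coefficient of r is -89.

-89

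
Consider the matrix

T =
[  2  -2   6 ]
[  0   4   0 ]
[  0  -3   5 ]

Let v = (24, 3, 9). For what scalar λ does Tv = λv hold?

Compute Tv: T·(24, 3, 9) = (96, 12, 36).
Since Tv = λv, compare component 1: 96 = λ·24, so λ = 4.

4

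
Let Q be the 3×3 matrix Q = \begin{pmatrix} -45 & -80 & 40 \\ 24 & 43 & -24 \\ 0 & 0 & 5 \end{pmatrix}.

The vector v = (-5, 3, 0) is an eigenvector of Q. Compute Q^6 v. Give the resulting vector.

First find the eigenvalue: Qv = (-15, 9, 0) = 3·(-5, 3, 0), so λ = 3.
Then Q^6 v = λ^6·v = 3^6·(-5, 3, 0) = 729·(-5, 3, 0) = (-3645, 2187, 0).

(-3645, 2187, 0)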